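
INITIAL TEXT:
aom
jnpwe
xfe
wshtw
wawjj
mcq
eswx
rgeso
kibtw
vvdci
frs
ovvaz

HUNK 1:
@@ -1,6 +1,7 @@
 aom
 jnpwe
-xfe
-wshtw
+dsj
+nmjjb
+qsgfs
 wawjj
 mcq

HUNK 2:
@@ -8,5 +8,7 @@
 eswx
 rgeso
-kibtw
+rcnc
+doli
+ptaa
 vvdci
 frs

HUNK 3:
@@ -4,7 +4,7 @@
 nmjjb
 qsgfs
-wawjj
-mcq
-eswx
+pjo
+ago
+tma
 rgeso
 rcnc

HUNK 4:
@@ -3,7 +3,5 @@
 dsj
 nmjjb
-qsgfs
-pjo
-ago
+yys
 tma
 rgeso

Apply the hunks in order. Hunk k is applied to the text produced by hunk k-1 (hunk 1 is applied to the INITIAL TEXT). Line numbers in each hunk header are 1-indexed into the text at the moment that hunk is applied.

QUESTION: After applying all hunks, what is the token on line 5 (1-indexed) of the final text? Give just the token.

Answer: yys

Derivation:
Hunk 1: at line 1 remove [xfe,wshtw] add [dsj,nmjjb,qsgfs] -> 13 lines: aom jnpwe dsj nmjjb qsgfs wawjj mcq eswx rgeso kibtw vvdci frs ovvaz
Hunk 2: at line 8 remove [kibtw] add [rcnc,doli,ptaa] -> 15 lines: aom jnpwe dsj nmjjb qsgfs wawjj mcq eswx rgeso rcnc doli ptaa vvdci frs ovvaz
Hunk 3: at line 4 remove [wawjj,mcq,eswx] add [pjo,ago,tma] -> 15 lines: aom jnpwe dsj nmjjb qsgfs pjo ago tma rgeso rcnc doli ptaa vvdci frs ovvaz
Hunk 4: at line 3 remove [qsgfs,pjo,ago] add [yys] -> 13 lines: aom jnpwe dsj nmjjb yys tma rgeso rcnc doli ptaa vvdci frs ovvaz
Final line 5: yys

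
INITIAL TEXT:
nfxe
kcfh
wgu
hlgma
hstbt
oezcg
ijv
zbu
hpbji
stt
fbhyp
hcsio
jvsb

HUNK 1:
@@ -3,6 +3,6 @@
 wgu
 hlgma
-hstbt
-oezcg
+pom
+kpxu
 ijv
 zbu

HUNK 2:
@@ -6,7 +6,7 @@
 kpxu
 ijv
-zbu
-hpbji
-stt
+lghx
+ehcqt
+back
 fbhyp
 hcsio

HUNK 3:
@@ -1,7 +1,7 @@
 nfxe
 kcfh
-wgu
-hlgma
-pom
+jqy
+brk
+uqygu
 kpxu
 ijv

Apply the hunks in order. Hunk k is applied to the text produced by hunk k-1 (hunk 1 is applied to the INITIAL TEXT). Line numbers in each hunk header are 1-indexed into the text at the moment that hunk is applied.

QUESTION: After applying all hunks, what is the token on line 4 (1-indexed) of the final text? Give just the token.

Answer: brk

Derivation:
Hunk 1: at line 3 remove [hstbt,oezcg] add [pom,kpxu] -> 13 lines: nfxe kcfh wgu hlgma pom kpxu ijv zbu hpbji stt fbhyp hcsio jvsb
Hunk 2: at line 6 remove [zbu,hpbji,stt] add [lghx,ehcqt,back] -> 13 lines: nfxe kcfh wgu hlgma pom kpxu ijv lghx ehcqt back fbhyp hcsio jvsb
Hunk 3: at line 1 remove [wgu,hlgma,pom] add [jqy,brk,uqygu] -> 13 lines: nfxe kcfh jqy brk uqygu kpxu ijv lghx ehcqt back fbhyp hcsio jvsb
Final line 4: brk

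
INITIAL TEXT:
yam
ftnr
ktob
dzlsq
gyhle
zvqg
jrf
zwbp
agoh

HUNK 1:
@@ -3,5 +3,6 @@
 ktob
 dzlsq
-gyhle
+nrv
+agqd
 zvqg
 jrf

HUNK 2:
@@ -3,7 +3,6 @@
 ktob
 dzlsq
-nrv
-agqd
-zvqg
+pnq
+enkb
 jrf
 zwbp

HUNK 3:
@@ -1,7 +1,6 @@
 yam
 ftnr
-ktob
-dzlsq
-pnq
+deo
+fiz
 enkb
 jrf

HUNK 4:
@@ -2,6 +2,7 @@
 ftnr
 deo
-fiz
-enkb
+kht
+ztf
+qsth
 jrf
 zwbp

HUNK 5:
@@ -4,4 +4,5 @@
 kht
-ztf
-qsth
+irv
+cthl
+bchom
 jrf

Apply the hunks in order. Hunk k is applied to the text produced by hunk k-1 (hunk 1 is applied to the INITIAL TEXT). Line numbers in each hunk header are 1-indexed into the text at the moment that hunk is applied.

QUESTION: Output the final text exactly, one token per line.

Hunk 1: at line 3 remove [gyhle] add [nrv,agqd] -> 10 lines: yam ftnr ktob dzlsq nrv agqd zvqg jrf zwbp agoh
Hunk 2: at line 3 remove [nrv,agqd,zvqg] add [pnq,enkb] -> 9 lines: yam ftnr ktob dzlsq pnq enkb jrf zwbp agoh
Hunk 3: at line 1 remove [ktob,dzlsq,pnq] add [deo,fiz] -> 8 lines: yam ftnr deo fiz enkb jrf zwbp agoh
Hunk 4: at line 2 remove [fiz,enkb] add [kht,ztf,qsth] -> 9 lines: yam ftnr deo kht ztf qsth jrf zwbp agoh
Hunk 5: at line 4 remove [ztf,qsth] add [irv,cthl,bchom] -> 10 lines: yam ftnr deo kht irv cthl bchom jrf zwbp agoh

Answer: yam
ftnr
deo
kht
irv
cthl
bchom
jrf
zwbp
agoh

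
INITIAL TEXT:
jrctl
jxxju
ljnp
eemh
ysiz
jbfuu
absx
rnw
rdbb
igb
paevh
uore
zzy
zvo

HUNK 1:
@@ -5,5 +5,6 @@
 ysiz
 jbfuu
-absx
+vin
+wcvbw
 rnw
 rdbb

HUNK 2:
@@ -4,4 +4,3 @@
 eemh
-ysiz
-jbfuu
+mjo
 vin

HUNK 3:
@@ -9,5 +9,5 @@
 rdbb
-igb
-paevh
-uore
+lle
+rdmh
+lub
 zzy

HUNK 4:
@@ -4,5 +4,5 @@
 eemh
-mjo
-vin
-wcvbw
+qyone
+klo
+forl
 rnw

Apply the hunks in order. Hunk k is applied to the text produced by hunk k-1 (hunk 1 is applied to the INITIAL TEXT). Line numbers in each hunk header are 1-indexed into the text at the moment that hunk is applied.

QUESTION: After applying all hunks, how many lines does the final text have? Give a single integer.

Hunk 1: at line 5 remove [absx] add [vin,wcvbw] -> 15 lines: jrctl jxxju ljnp eemh ysiz jbfuu vin wcvbw rnw rdbb igb paevh uore zzy zvo
Hunk 2: at line 4 remove [ysiz,jbfuu] add [mjo] -> 14 lines: jrctl jxxju ljnp eemh mjo vin wcvbw rnw rdbb igb paevh uore zzy zvo
Hunk 3: at line 9 remove [igb,paevh,uore] add [lle,rdmh,lub] -> 14 lines: jrctl jxxju ljnp eemh mjo vin wcvbw rnw rdbb lle rdmh lub zzy zvo
Hunk 4: at line 4 remove [mjo,vin,wcvbw] add [qyone,klo,forl] -> 14 lines: jrctl jxxju ljnp eemh qyone klo forl rnw rdbb lle rdmh lub zzy zvo
Final line count: 14

Answer: 14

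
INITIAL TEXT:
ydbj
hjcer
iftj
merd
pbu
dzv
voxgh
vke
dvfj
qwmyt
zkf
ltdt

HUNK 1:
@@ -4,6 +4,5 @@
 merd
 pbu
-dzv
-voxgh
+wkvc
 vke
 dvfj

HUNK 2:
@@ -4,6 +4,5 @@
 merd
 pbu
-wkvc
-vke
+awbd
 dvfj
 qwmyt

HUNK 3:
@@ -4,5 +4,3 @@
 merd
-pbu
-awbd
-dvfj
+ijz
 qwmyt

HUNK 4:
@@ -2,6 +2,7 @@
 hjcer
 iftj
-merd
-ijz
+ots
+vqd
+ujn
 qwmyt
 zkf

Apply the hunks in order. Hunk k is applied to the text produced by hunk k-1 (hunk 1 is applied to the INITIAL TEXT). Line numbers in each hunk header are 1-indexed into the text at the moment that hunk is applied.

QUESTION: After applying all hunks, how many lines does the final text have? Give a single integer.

Hunk 1: at line 4 remove [dzv,voxgh] add [wkvc] -> 11 lines: ydbj hjcer iftj merd pbu wkvc vke dvfj qwmyt zkf ltdt
Hunk 2: at line 4 remove [wkvc,vke] add [awbd] -> 10 lines: ydbj hjcer iftj merd pbu awbd dvfj qwmyt zkf ltdt
Hunk 3: at line 4 remove [pbu,awbd,dvfj] add [ijz] -> 8 lines: ydbj hjcer iftj merd ijz qwmyt zkf ltdt
Hunk 4: at line 2 remove [merd,ijz] add [ots,vqd,ujn] -> 9 lines: ydbj hjcer iftj ots vqd ujn qwmyt zkf ltdt
Final line count: 9

Answer: 9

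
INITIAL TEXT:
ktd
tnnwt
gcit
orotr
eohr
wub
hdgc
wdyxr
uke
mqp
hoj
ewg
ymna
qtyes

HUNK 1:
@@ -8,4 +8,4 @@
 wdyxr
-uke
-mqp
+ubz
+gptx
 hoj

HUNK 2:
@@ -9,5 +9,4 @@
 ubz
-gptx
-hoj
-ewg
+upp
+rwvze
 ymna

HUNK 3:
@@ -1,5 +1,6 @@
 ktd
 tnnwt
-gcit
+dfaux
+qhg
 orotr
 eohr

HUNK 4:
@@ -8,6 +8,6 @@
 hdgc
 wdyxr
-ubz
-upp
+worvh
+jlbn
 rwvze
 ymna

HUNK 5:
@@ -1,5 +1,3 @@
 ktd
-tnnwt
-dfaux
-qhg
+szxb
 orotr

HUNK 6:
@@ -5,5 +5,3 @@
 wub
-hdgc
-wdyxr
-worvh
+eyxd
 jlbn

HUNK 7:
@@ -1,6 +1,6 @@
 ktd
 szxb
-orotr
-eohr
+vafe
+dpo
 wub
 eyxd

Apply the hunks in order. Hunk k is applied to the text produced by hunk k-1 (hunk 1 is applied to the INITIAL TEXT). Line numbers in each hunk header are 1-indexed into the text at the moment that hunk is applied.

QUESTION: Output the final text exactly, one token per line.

Hunk 1: at line 8 remove [uke,mqp] add [ubz,gptx] -> 14 lines: ktd tnnwt gcit orotr eohr wub hdgc wdyxr ubz gptx hoj ewg ymna qtyes
Hunk 2: at line 9 remove [gptx,hoj,ewg] add [upp,rwvze] -> 13 lines: ktd tnnwt gcit orotr eohr wub hdgc wdyxr ubz upp rwvze ymna qtyes
Hunk 3: at line 1 remove [gcit] add [dfaux,qhg] -> 14 lines: ktd tnnwt dfaux qhg orotr eohr wub hdgc wdyxr ubz upp rwvze ymna qtyes
Hunk 4: at line 8 remove [ubz,upp] add [worvh,jlbn] -> 14 lines: ktd tnnwt dfaux qhg orotr eohr wub hdgc wdyxr worvh jlbn rwvze ymna qtyes
Hunk 5: at line 1 remove [tnnwt,dfaux,qhg] add [szxb] -> 12 lines: ktd szxb orotr eohr wub hdgc wdyxr worvh jlbn rwvze ymna qtyes
Hunk 6: at line 5 remove [hdgc,wdyxr,worvh] add [eyxd] -> 10 lines: ktd szxb orotr eohr wub eyxd jlbn rwvze ymna qtyes
Hunk 7: at line 1 remove [orotr,eohr] add [vafe,dpo] -> 10 lines: ktd szxb vafe dpo wub eyxd jlbn rwvze ymna qtyes

Answer: ktd
szxb
vafe
dpo
wub
eyxd
jlbn
rwvze
ymna
qtyes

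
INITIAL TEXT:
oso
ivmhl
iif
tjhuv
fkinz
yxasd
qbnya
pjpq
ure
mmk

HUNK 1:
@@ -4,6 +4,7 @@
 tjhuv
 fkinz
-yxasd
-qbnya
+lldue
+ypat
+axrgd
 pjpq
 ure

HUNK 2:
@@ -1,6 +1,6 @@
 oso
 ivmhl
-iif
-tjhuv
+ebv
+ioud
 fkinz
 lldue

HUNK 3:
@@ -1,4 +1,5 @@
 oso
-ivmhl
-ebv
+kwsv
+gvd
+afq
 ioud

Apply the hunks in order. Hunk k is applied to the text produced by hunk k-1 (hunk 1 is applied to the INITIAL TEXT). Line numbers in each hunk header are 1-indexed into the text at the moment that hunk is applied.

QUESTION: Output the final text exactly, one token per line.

Answer: oso
kwsv
gvd
afq
ioud
fkinz
lldue
ypat
axrgd
pjpq
ure
mmk

Derivation:
Hunk 1: at line 4 remove [yxasd,qbnya] add [lldue,ypat,axrgd] -> 11 lines: oso ivmhl iif tjhuv fkinz lldue ypat axrgd pjpq ure mmk
Hunk 2: at line 1 remove [iif,tjhuv] add [ebv,ioud] -> 11 lines: oso ivmhl ebv ioud fkinz lldue ypat axrgd pjpq ure mmk
Hunk 3: at line 1 remove [ivmhl,ebv] add [kwsv,gvd,afq] -> 12 lines: oso kwsv gvd afq ioud fkinz lldue ypat axrgd pjpq ure mmk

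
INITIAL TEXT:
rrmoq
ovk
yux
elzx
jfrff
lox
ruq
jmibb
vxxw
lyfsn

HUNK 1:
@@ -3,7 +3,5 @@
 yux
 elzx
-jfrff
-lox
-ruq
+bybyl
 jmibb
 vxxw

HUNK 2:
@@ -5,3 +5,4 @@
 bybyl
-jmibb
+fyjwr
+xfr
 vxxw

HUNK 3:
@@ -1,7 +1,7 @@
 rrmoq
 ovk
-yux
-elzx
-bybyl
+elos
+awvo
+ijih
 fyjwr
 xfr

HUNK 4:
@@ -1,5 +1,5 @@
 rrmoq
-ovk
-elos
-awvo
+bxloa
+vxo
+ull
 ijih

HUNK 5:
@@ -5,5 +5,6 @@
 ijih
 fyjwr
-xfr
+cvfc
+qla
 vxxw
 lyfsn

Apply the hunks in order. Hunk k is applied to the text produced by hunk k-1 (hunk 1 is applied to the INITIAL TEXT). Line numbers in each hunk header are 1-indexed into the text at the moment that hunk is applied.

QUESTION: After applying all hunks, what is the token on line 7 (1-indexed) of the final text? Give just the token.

Hunk 1: at line 3 remove [jfrff,lox,ruq] add [bybyl] -> 8 lines: rrmoq ovk yux elzx bybyl jmibb vxxw lyfsn
Hunk 2: at line 5 remove [jmibb] add [fyjwr,xfr] -> 9 lines: rrmoq ovk yux elzx bybyl fyjwr xfr vxxw lyfsn
Hunk 3: at line 1 remove [yux,elzx,bybyl] add [elos,awvo,ijih] -> 9 lines: rrmoq ovk elos awvo ijih fyjwr xfr vxxw lyfsn
Hunk 4: at line 1 remove [ovk,elos,awvo] add [bxloa,vxo,ull] -> 9 lines: rrmoq bxloa vxo ull ijih fyjwr xfr vxxw lyfsn
Hunk 5: at line 5 remove [xfr] add [cvfc,qla] -> 10 lines: rrmoq bxloa vxo ull ijih fyjwr cvfc qla vxxw lyfsn
Final line 7: cvfc

Answer: cvfc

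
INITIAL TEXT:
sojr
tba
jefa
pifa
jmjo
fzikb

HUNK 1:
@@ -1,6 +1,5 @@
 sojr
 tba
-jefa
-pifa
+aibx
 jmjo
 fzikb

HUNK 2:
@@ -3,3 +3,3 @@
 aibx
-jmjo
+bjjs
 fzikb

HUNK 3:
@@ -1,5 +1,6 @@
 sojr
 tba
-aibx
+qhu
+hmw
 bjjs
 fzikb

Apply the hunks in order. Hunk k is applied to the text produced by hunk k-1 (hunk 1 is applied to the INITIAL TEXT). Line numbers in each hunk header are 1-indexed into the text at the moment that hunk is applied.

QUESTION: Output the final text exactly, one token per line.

Hunk 1: at line 1 remove [jefa,pifa] add [aibx] -> 5 lines: sojr tba aibx jmjo fzikb
Hunk 2: at line 3 remove [jmjo] add [bjjs] -> 5 lines: sojr tba aibx bjjs fzikb
Hunk 3: at line 1 remove [aibx] add [qhu,hmw] -> 6 lines: sojr tba qhu hmw bjjs fzikb

Answer: sojr
tba
qhu
hmw
bjjs
fzikb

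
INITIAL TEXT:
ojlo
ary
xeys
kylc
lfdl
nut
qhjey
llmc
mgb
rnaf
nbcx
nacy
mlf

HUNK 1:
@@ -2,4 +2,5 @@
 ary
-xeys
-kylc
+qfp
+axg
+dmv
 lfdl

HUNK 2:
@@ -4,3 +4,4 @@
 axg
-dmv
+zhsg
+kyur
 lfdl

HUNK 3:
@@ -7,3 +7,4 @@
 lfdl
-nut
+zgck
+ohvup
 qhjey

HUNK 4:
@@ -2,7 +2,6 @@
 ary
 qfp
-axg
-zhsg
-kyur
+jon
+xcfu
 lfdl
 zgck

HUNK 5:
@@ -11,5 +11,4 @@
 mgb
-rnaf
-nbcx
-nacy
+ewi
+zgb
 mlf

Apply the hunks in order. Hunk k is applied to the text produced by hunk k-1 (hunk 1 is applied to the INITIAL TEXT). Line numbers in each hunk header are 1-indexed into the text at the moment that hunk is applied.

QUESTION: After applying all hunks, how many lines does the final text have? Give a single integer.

Hunk 1: at line 2 remove [xeys,kylc] add [qfp,axg,dmv] -> 14 lines: ojlo ary qfp axg dmv lfdl nut qhjey llmc mgb rnaf nbcx nacy mlf
Hunk 2: at line 4 remove [dmv] add [zhsg,kyur] -> 15 lines: ojlo ary qfp axg zhsg kyur lfdl nut qhjey llmc mgb rnaf nbcx nacy mlf
Hunk 3: at line 7 remove [nut] add [zgck,ohvup] -> 16 lines: ojlo ary qfp axg zhsg kyur lfdl zgck ohvup qhjey llmc mgb rnaf nbcx nacy mlf
Hunk 4: at line 2 remove [axg,zhsg,kyur] add [jon,xcfu] -> 15 lines: ojlo ary qfp jon xcfu lfdl zgck ohvup qhjey llmc mgb rnaf nbcx nacy mlf
Hunk 5: at line 11 remove [rnaf,nbcx,nacy] add [ewi,zgb] -> 14 lines: ojlo ary qfp jon xcfu lfdl zgck ohvup qhjey llmc mgb ewi zgb mlf
Final line count: 14

Answer: 14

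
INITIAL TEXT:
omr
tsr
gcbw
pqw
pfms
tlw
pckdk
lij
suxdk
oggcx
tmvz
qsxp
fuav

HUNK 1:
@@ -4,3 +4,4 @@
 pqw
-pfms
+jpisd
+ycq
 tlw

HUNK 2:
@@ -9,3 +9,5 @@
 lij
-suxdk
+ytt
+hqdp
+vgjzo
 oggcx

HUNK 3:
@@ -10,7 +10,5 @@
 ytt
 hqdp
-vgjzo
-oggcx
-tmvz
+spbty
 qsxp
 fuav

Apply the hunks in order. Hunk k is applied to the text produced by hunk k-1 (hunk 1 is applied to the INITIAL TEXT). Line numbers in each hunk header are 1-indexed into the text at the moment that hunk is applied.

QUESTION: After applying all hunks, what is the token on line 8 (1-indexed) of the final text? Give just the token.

Hunk 1: at line 4 remove [pfms] add [jpisd,ycq] -> 14 lines: omr tsr gcbw pqw jpisd ycq tlw pckdk lij suxdk oggcx tmvz qsxp fuav
Hunk 2: at line 9 remove [suxdk] add [ytt,hqdp,vgjzo] -> 16 lines: omr tsr gcbw pqw jpisd ycq tlw pckdk lij ytt hqdp vgjzo oggcx tmvz qsxp fuav
Hunk 3: at line 10 remove [vgjzo,oggcx,tmvz] add [spbty] -> 14 lines: omr tsr gcbw pqw jpisd ycq tlw pckdk lij ytt hqdp spbty qsxp fuav
Final line 8: pckdk

Answer: pckdk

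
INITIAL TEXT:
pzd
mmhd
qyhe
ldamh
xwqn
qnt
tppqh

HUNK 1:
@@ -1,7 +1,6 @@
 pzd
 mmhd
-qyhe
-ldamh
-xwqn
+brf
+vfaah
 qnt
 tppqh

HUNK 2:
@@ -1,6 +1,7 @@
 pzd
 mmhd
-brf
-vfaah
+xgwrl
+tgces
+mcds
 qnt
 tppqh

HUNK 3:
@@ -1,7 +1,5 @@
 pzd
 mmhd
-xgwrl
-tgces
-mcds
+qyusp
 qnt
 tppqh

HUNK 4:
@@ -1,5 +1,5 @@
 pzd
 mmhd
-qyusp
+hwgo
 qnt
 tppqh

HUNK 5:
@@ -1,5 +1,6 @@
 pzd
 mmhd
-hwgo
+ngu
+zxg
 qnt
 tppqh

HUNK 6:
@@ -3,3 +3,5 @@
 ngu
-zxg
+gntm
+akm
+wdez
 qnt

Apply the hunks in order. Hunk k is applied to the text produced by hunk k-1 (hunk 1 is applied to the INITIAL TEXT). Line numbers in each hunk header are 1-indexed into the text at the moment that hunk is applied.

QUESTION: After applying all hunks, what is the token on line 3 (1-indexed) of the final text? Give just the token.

Answer: ngu

Derivation:
Hunk 1: at line 1 remove [qyhe,ldamh,xwqn] add [brf,vfaah] -> 6 lines: pzd mmhd brf vfaah qnt tppqh
Hunk 2: at line 1 remove [brf,vfaah] add [xgwrl,tgces,mcds] -> 7 lines: pzd mmhd xgwrl tgces mcds qnt tppqh
Hunk 3: at line 1 remove [xgwrl,tgces,mcds] add [qyusp] -> 5 lines: pzd mmhd qyusp qnt tppqh
Hunk 4: at line 1 remove [qyusp] add [hwgo] -> 5 lines: pzd mmhd hwgo qnt tppqh
Hunk 5: at line 1 remove [hwgo] add [ngu,zxg] -> 6 lines: pzd mmhd ngu zxg qnt tppqh
Hunk 6: at line 3 remove [zxg] add [gntm,akm,wdez] -> 8 lines: pzd mmhd ngu gntm akm wdez qnt tppqh
Final line 3: ngu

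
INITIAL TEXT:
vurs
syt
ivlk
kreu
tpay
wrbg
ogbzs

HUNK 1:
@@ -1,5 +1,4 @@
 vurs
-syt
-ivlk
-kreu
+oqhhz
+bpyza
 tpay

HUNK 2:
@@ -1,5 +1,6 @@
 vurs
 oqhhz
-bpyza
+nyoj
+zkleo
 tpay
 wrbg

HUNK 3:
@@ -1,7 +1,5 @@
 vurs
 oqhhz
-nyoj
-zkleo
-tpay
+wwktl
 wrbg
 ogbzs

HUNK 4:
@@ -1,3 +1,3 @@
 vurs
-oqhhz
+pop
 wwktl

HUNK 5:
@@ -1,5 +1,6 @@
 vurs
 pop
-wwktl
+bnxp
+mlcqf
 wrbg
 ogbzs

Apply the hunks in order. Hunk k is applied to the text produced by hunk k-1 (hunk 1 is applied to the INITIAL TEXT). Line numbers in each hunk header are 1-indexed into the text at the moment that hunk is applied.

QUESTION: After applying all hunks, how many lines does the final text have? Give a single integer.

Hunk 1: at line 1 remove [syt,ivlk,kreu] add [oqhhz,bpyza] -> 6 lines: vurs oqhhz bpyza tpay wrbg ogbzs
Hunk 2: at line 1 remove [bpyza] add [nyoj,zkleo] -> 7 lines: vurs oqhhz nyoj zkleo tpay wrbg ogbzs
Hunk 3: at line 1 remove [nyoj,zkleo,tpay] add [wwktl] -> 5 lines: vurs oqhhz wwktl wrbg ogbzs
Hunk 4: at line 1 remove [oqhhz] add [pop] -> 5 lines: vurs pop wwktl wrbg ogbzs
Hunk 5: at line 1 remove [wwktl] add [bnxp,mlcqf] -> 6 lines: vurs pop bnxp mlcqf wrbg ogbzs
Final line count: 6

Answer: 6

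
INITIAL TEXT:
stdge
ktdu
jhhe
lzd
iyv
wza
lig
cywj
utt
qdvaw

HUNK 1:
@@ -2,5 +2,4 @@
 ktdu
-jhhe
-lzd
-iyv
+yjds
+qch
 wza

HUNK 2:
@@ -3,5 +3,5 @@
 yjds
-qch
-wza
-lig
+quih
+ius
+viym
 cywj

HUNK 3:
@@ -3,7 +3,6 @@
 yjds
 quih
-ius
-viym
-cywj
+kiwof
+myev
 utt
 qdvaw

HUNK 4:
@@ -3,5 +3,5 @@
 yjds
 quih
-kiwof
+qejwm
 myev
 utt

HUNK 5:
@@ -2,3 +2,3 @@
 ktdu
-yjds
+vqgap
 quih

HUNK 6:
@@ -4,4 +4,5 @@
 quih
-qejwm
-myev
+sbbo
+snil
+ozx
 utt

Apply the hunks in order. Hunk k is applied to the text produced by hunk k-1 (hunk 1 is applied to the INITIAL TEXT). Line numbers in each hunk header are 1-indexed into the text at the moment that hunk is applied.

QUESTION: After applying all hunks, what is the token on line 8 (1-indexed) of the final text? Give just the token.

Answer: utt

Derivation:
Hunk 1: at line 2 remove [jhhe,lzd,iyv] add [yjds,qch] -> 9 lines: stdge ktdu yjds qch wza lig cywj utt qdvaw
Hunk 2: at line 3 remove [qch,wza,lig] add [quih,ius,viym] -> 9 lines: stdge ktdu yjds quih ius viym cywj utt qdvaw
Hunk 3: at line 3 remove [ius,viym,cywj] add [kiwof,myev] -> 8 lines: stdge ktdu yjds quih kiwof myev utt qdvaw
Hunk 4: at line 3 remove [kiwof] add [qejwm] -> 8 lines: stdge ktdu yjds quih qejwm myev utt qdvaw
Hunk 5: at line 2 remove [yjds] add [vqgap] -> 8 lines: stdge ktdu vqgap quih qejwm myev utt qdvaw
Hunk 6: at line 4 remove [qejwm,myev] add [sbbo,snil,ozx] -> 9 lines: stdge ktdu vqgap quih sbbo snil ozx utt qdvaw
Final line 8: utt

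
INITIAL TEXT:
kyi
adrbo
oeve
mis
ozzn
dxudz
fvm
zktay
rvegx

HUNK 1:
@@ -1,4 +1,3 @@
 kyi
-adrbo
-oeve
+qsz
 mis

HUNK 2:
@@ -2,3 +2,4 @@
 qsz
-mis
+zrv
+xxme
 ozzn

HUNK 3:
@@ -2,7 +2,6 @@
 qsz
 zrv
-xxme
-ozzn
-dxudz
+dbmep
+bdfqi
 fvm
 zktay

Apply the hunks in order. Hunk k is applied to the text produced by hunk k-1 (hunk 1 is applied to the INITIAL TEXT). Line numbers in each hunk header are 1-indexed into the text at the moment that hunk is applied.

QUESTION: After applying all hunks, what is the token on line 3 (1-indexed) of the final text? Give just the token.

Hunk 1: at line 1 remove [adrbo,oeve] add [qsz] -> 8 lines: kyi qsz mis ozzn dxudz fvm zktay rvegx
Hunk 2: at line 2 remove [mis] add [zrv,xxme] -> 9 lines: kyi qsz zrv xxme ozzn dxudz fvm zktay rvegx
Hunk 3: at line 2 remove [xxme,ozzn,dxudz] add [dbmep,bdfqi] -> 8 lines: kyi qsz zrv dbmep bdfqi fvm zktay rvegx
Final line 3: zrv

Answer: zrv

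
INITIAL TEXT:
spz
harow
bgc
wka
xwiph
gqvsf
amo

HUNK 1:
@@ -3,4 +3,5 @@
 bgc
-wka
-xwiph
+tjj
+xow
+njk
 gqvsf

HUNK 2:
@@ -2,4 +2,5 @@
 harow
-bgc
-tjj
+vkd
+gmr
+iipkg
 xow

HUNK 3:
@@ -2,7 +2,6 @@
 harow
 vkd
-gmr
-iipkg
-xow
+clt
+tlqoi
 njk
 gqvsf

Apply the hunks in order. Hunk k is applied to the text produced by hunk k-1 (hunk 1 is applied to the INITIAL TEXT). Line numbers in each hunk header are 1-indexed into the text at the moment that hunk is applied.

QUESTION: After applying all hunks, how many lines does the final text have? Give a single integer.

Answer: 8

Derivation:
Hunk 1: at line 3 remove [wka,xwiph] add [tjj,xow,njk] -> 8 lines: spz harow bgc tjj xow njk gqvsf amo
Hunk 2: at line 2 remove [bgc,tjj] add [vkd,gmr,iipkg] -> 9 lines: spz harow vkd gmr iipkg xow njk gqvsf amo
Hunk 3: at line 2 remove [gmr,iipkg,xow] add [clt,tlqoi] -> 8 lines: spz harow vkd clt tlqoi njk gqvsf amo
Final line count: 8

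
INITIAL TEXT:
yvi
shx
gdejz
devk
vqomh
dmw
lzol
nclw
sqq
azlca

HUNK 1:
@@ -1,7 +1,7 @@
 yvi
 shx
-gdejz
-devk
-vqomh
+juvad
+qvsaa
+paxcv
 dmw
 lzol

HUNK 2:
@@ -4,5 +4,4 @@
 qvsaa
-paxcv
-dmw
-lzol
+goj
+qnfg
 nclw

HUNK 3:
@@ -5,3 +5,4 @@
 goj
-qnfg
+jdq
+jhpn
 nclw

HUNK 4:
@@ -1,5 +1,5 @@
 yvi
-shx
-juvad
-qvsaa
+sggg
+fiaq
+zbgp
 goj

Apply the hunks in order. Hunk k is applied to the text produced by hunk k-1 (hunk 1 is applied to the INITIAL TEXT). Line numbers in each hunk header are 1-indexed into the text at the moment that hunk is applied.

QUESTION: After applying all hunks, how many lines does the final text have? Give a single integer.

Hunk 1: at line 1 remove [gdejz,devk,vqomh] add [juvad,qvsaa,paxcv] -> 10 lines: yvi shx juvad qvsaa paxcv dmw lzol nclw sqq azlca
Hunk 2: at line 4 remove [paxcv,dmw,lzol] add [goj,qnfg] -> 9 lines: yvi shx juvad qvsaa goj qnfg nclw sqq azlca
Hunk 3: at line 5 remove [qnfg] add [jdq,jhpn] -> 10 lines: yvi shx juvad qvsaa goj jdq jhpn nclw sqq azlca
Hunk 4: at line 1 remove [shx,juvad,qvsaa] add [sggg,fiaq,zbgp] -> 10 lines: yvi sggg fiaq zbgp goj jdq jhpn nclw sqq azlca
Final line count: 10

Answer: 10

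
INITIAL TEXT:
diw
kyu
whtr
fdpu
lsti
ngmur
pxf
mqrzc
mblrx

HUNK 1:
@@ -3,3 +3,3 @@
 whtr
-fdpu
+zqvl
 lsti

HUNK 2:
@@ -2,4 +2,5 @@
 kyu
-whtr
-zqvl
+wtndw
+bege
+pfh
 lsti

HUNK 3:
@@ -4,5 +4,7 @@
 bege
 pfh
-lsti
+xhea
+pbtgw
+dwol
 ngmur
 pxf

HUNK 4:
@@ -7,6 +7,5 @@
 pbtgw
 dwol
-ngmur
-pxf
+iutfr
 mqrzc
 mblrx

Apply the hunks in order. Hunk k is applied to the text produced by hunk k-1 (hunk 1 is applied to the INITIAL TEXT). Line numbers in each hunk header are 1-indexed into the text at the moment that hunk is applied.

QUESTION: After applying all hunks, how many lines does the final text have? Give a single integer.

Answer: 11

Derivation:
Hunk 1: at line 3 remove [fdpu] add [zqvl] -> 9 lines: diw kyu whtr zqvl lsti ngmur pxf mqrzc mblrx
Hunk 2: at line 2 remove [whtr,zqvl] add [wtndw,bege,pfh] -> 10 lines: diw kyu wtndw bege pfh lsti ngmur pxf mqrzc mblrx
Hunk 3: at line 4 remove [lsti] add [xhea,pbtgw,dwol] -> 12 lines: diw kyu wtndw bege pfh xhea pbtgw dwol ngmur pxf mqrzc mblrx
Hunk 4: at line 7 remove [ngmur,pxf] add [iutfr] -> 11 lines: diw kyu wtndw bege pfh xhea pbtgw dwol iutfr mqrzc mblrx
Final line count: 11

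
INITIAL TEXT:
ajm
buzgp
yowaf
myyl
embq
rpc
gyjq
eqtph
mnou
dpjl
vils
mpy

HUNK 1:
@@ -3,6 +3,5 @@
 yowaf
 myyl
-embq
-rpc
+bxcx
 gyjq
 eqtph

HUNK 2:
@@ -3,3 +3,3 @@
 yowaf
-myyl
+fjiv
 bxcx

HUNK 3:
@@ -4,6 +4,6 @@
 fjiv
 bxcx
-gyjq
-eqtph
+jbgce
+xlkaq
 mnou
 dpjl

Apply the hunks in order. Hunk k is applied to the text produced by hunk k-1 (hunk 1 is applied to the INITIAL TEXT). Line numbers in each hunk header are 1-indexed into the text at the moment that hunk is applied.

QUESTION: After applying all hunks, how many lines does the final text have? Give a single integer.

Hunk 1: at line 3 remove [embq,rpc] add [bxcx] -> 11 lines: ajm buzgp yowaf myyl bxcx gyjq eqtph mnou dpjl vils mpy
Hunk 2: at line 3 remove [myyl] add [fjiv] -> 11 lines: ajm buzgp yowaf fjiv bxcx gyjq eqtph mnou dpjl vils mpy
Hunk 3: at line 4 remove [gyjq,eqtph] add [jbgce,xlkaq] -> 11 lines: ajm buzgp yowaf fjiv bxcx jbgce xlkaq mnou dpjl vils mpy
Final line count: 11

Answer: 11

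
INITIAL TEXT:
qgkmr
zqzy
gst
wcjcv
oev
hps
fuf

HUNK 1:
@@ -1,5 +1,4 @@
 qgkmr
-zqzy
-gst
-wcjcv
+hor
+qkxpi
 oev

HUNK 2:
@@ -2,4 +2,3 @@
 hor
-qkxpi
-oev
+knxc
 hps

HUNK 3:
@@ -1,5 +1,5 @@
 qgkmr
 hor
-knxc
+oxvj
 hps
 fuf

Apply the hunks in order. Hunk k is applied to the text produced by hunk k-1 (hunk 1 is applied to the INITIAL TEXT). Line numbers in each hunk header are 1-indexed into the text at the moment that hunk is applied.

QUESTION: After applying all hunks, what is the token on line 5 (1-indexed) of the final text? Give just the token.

Hunk 1: at line 1 remove [zqzy,gst,wcjcv] add [hor,qkxpi] -> 6 lines: qgkmr hor qkxpi oev hps fuf
Hunk 2: at line 2 remove [qkxpi,oev] add [knxc] -> 5 lines: qgkmr hor knxc hps fuf
Hunk 3: at line 1 remove [knxc] add [oxvj] -> 5 lines: qgkmr hor oxvj hps fuf
Final line 5: fuf

Answer: fuf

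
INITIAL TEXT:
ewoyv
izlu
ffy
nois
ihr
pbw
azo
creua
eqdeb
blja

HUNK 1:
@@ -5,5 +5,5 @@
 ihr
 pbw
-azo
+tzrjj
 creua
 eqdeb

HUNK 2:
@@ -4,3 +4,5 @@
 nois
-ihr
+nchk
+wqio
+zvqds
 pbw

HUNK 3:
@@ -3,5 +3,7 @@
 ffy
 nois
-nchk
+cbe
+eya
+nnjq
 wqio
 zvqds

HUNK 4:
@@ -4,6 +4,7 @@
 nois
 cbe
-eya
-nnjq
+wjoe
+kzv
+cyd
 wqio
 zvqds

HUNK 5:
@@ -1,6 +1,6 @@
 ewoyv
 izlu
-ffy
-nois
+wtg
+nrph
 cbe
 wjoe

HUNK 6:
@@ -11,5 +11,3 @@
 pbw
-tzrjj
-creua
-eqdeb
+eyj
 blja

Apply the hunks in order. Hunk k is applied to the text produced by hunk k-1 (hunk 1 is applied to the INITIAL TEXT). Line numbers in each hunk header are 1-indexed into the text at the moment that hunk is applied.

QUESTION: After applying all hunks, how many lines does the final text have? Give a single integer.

Answer: 13

Derivation:
Hunk 1: at line 5 remove [azo] add [tzrjj] -> 10 lines: ewoyv izlu ffy nois ihr pbw tzrjj creua eqdeb blja
Hunk 2: at line 4 remove [ihr] add [nchk,wqio,zvqds] -> 12 lines: ewoyv izlu ffy nois nchk wqio zvqds pbw tzrjj creua eqdeb blja
Hunk 3: at line 3 remove [nchk] add [cbe,eya,nnjq] -> 14 lines: ewoyv izlu ffy nois cbe eya nnjq wqio zvqds pbw tzrjj creua eqdeb blja
Hunk 4: at line 4 remove [eya,nnjq] add [wjoe,kzv,cyd] -> 15 lines: ewoyv izlu ffy nois cbe wjoe kzv cyd wqio zvqds pbw tzrjj creua eqdeb blja
Hunk 5: at line 1 remove [ffy,nois] add [wtg,nrph] -> 15 lines: ewoyv izlu wtg nrph cbe wjoe kzv cyd wqio zvqds pbw tzrjj creua eqdeb blja
Hunk 6: at line 11 remove [tzrjj,creua,eqdeb] add [eyj] -> 13 lines: ewoyv izlu wtg nrph cbe wjoe kzv cyd wqio zvqds pbw eyj blja
Final line count: 13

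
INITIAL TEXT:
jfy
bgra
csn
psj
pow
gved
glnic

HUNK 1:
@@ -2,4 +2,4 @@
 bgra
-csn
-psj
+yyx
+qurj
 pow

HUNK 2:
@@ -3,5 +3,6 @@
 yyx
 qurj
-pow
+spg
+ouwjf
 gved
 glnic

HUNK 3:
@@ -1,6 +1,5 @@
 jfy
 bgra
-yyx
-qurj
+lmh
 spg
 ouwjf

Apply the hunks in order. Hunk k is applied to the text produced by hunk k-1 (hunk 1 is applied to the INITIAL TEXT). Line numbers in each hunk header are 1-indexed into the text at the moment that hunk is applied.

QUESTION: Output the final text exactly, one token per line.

Hunk 1: at line 2 remove [csn,psj] add [yyx,qurj] -> 7 lines: jfy bgra yyx qurj pow gved glnic
Hunk 2: at line 3 remove [pow] add [spg,ouwjf] -> 8 lines: jfy bgra yyx qurj spg ouwjf gved glnic
Hunk 3: at line 1 remove [yyx,qurj] add [lmh] -> 7 lines: jfy bgra lmh spg ouwjf gved glnic

Answer: jfy
bgra
lmh
spg
ouwjf
gved
glnic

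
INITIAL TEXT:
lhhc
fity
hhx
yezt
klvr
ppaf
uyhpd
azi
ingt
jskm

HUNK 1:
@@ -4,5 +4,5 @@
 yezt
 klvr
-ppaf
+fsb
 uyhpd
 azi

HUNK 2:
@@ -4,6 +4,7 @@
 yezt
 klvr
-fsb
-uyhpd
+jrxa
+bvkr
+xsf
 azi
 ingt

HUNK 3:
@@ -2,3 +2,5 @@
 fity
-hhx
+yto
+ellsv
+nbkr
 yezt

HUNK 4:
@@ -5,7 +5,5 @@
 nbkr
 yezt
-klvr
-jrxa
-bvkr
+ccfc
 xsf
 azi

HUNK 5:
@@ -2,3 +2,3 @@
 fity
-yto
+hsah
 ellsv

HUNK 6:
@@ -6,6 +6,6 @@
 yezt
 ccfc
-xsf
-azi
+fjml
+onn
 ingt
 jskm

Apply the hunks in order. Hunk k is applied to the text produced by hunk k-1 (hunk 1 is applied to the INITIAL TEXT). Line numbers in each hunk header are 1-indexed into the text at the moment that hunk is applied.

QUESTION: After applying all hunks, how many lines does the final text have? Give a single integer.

Hunk 1: at line 4 remove [ppaf] add [fsb] -> 10 lines: lhhc fity hhx yezt klvr fsb uyhpd azi ingt jskm
Hunk 2: at line 4 remove [fsb,uyhpd] add [jrxa,bvkr,xsf] -> 11 lines: lhhc fity hhx yezt klvr jrxa bvkr xsf azi ingt jskm
Hunk 3: at line 2 remove [hhx] add [yto,ellsv,nbkr] -> 13 lines: lhhc fity yto ellsv nbkr yezt klvr jrxa bvkr xsf azi ingt jskm
Hunk 4: at line 5 remove [klvr,jrxa,bvkr] add [ccfc] -> 11 lines: lhhc fity yto ellsv nbkr yezt ccfc xsf azi ingt jskm
Hunk 5: at line 2 remove [yto] add [hsah] -> 11 lines: lhhc fity hsah ellsv nbkr yezt ccfc xsf azi ingt jskm
Hunk 6: at line 6 remove [xsf,azi] add [fjml,onn] -> 11 lines: lhhc fity hsah ellsv nbkr yezt ccfc fjml onn ingt jskm
Final line count: 11

Answer: 11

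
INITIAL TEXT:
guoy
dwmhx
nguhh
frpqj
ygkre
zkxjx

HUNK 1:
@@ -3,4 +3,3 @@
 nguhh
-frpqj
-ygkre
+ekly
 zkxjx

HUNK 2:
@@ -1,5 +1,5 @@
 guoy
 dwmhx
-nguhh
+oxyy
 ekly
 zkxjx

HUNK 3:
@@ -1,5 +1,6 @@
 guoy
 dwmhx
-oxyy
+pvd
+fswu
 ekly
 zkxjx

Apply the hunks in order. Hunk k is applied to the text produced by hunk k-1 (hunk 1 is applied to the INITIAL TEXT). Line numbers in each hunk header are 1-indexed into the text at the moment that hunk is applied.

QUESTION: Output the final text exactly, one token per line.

Hunk 1: at line 3 remove [frpqj,ygkre] add [ekly] -> 5 lines: guoy dwmhx nguhh ekly zkxjx
Hunk 2: at line 1 remove [nguhh] add [oxyy] -> 5 lines: guoy dwmhx oxyy ekly zkxjx
Hunk 3: at line 1 remove [oxyy] add [pvd,fswu] -> 6 lines: guoy dwmhx pvd fswu ekly zkxjx

Answer: guoy
dwmhx
pvd
fswu
ekly
zkxjx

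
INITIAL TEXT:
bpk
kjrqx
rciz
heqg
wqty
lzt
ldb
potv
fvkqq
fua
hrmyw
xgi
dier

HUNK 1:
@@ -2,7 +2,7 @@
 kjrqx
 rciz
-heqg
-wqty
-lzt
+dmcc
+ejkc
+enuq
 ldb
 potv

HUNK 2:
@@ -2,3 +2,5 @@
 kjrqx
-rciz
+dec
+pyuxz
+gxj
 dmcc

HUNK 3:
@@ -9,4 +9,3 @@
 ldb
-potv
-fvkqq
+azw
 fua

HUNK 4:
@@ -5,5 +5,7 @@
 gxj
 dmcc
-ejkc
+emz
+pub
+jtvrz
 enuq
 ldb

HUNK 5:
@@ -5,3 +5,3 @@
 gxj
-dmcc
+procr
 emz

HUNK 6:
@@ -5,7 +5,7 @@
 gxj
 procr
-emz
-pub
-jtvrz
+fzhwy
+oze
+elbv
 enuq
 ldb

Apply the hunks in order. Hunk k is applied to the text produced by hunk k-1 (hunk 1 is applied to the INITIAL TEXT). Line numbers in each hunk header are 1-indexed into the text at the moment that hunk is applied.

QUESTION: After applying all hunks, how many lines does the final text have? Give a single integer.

Hunk 1: at line 2 remove [heqg,wqty,lzt] add [dmcc,ejkc,enuq] -> 13 lines: bpk kjrqx rciz dmcc ejkc enuq ldb potv fvkqq fua hrmyw xgi dier
Hunk 2: at line 2 remove [rciz] add [dec,pyuxz,gxj] -> 15 lines: bpk kjrqx dec pyuxz gxj dmcc ejkc enuq ldb potv fvkqq fua hrmyw xgi dier
Hunk 3: at line 9 remove [potv,fvkqq] add [azw] -> 14 lines: bpk kjrqx dec pyuxz gxj dmcc ejkc enuq ldb azw fua hrmyw xgi dier
Hunk 4: at line 5 remove [ejkc] add [emz,pub,jtvrz] -> 16 lines: bpk kjrqx dec pyuxz gxj dmcc emz pub jtvrz enuq ldb azw fua hrmyw xgi dier
Hunk 5: at line 5 remove [dmcc] add [procr] -> 16 lines: bpk kjrqx dec pyuxz gxj procr emz pub jtvrz enuq ldb azw fua hrmyw xgi dier
Hunk 6: at line 5 remove [emz,pub,jtvrz] add [fzhwy,oze,elbv] -> 16 lines: bpk kjrqx dec pyuxz gxj procr fzhwy oze elbv enuq ldb azw fua hrmyw xgi dier
Final line count: 16

Answer: 16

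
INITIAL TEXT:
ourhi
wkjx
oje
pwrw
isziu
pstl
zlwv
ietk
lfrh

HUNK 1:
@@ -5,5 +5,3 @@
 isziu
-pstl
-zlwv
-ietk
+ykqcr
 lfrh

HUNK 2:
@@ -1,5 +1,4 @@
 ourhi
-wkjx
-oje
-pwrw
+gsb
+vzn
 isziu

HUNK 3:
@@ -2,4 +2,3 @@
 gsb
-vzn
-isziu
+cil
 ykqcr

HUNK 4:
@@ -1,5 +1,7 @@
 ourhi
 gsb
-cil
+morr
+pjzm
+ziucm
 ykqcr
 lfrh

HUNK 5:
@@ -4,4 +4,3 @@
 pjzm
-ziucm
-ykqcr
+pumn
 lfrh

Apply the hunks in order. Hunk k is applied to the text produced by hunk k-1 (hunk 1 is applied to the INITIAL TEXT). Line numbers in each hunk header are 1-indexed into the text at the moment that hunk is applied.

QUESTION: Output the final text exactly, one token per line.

Hunk 1: at line 5 remove [pstl,zlwv,ietk] add [ykqcr] -> 7 lines: ourhi wkjx oje pwrw isziu ykqcr lfrh
Hunk 2: at line 1 remove [wkjx,oje,pwrw] add [gsb,vzn] -> 6 lines: ourhi gsb vzn isziu ykqcr lfrh
Hunk 3: at line 2 remove [vzn,isziu] add [cil] -> 5 lines: ourhi gsb cil ykqcr lfrh
Hunk 4: at line 1 remove [cil] add [morr,pjzm,ziucm] -> 7 lines: ourhi gsb morr pjzm ziucm ykqcr lfrh
Hunk 5: at line 4 remove [ziucm,ykqcr] add [pumn] -> 6 lines: ourhi gsb morr pjzm pumn lfrh

Answer: ourhi
gsb
morr
pjzm
pumn
lfrh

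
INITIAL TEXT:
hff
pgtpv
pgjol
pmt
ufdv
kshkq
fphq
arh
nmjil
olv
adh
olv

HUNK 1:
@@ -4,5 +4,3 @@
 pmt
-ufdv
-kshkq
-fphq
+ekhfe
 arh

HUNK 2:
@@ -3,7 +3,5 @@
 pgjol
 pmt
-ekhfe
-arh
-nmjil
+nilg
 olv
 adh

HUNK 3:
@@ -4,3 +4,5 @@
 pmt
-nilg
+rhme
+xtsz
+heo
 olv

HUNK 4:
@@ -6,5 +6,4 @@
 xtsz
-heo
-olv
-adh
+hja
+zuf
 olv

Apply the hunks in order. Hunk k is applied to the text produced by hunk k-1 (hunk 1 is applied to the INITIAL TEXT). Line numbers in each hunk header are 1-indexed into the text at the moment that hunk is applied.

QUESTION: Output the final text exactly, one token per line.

Answer: hff
pgtpv
pgjol
pmt
rhme
xtsz
hja
zuf
olv

Derivation:
Hunk 1: at line 4 remove [ufdv,kshkq,fphq] add [ekhfe] -> 10 lines: hff pgtpv pgjol pmt ekhfe arh nmjil olv adh olv
Hunk 2: at line 3 remove [ekhfe,arh,nmjil] add [nilg] -> 8 lines: hff pgtpv pgjol pmt nilg olv adh olv
Hunk 3: at line 4 remove [nilg] add [rhme,xtsz,heo] -> 10 lines: hff pgtpv pgjol pmt rhme xtsz heo olv adh olv
Hunk 4: at line 6 remove [heo,olv,adh] add [hja,zuf] -> 9 lines: hff pgtpv pgjol pmt rhme xtsz hja zuf olv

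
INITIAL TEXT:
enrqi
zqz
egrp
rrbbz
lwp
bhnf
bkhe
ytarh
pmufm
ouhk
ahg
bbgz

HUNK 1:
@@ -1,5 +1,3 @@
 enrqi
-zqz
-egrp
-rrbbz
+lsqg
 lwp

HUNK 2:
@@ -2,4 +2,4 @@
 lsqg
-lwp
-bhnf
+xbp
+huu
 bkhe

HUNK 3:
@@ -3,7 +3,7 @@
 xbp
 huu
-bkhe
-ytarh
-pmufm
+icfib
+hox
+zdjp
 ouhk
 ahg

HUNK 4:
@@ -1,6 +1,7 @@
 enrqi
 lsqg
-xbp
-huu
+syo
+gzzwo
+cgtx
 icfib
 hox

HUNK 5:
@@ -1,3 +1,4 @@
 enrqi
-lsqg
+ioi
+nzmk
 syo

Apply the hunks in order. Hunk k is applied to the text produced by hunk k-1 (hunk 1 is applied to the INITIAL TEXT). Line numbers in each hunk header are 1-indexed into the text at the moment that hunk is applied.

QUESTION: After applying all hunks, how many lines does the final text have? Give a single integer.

Answer: 12

Derivation:
Hunk 1: at line 1 remove [zqz,egrp,rrbbz] add [lsqg] -> 10 lines: enrqi lsqg lwp bhnf bkhe ytarh pmufm ouhk ahg bbgz
Hunk 2: at line 2 remove [lwp,bhnf] add [xbp,huu] -> 10 lines: enrqi lsqg xbp huu bkhe ytarh pmufm ouhk ahg bbgz
Hunk 3: at line 3 remove [bkhe,ytarh,pmufm] add [icfib,hox,zdjp] -> 10 lines: enrqi lsqg xbp huu icfib hox zdjp ouhk ahg bbgz
Hunk 4: at line 1 remove [xbp,huu] add [syo,gzzwo,cgtx] -> 11 lines: enrqi lsqg syo gzzwo cgtx icfib hox zdjp ouhk ahg bbgz
Hunk 5: at line 1 remove [lsqg] add [ioi,nzmk] -> 12 lines: enrqi ioi nzmk syo gzzwo cgtx icfib hox zdjp ouhk ahg bbgz
Final line count: 12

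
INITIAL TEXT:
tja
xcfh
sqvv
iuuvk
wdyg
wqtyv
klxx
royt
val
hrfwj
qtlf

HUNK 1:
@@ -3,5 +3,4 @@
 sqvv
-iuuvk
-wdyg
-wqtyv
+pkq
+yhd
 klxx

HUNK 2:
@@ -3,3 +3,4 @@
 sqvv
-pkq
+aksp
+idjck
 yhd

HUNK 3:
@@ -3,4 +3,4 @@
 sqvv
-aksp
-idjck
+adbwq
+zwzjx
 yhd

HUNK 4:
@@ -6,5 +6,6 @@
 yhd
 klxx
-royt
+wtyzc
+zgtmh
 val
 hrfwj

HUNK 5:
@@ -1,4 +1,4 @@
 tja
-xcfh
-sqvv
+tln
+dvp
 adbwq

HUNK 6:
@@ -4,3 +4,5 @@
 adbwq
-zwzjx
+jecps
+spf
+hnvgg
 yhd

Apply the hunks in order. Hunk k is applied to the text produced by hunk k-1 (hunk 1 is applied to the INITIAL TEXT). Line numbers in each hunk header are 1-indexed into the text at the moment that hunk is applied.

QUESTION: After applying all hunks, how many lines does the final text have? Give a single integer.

Answer: 14

Derivation:
Hunk 1: at line 3 remove [iuuvk,wdyg,wqtyv] add [pkq,yhd] -> 10 lines: tja xcfh sqvv pkq yhd klxx royt val hrfwj qtlf
Hunk 2: at line 3 remove [pkq] add [aksp,idjck] -> 11 lines: tja xcfh sqvv aksp idjck yhd klxx royt val hrfwj qtlf
Hunk 3: at line 3 remove [aksp,idjck] add [adbwq,zwzjx] -> 11 lines: tja xcfh sqvv adbwq zwzjx yhd klxx royt val hrfwj qtlf
Hunk 4: at line 6 remove [royt] add [wtyzc,zgtmh] -> 12 lines: tja xcfh sqvv adbwq zwzjx yhd klxx wtyzc zgtmh val hrfwj qtlf
Hunk 5: at line 1 remove [xcfh,sqvv] add [tln,dvp] -> 12 lines: tja tln dvp adbwq zwzjx yhd klxx wtyzc zgtmh val hrfwj qtlf
Hunk 6: at line 4 remove [zwzjx] add [jecps,spf,hnvgg] -> 14 lines: tja tln dvp adbwq jecps spf hnvgg yhd klxx wtyzc zgtmh val hrfwj qtlf
Final line count: 14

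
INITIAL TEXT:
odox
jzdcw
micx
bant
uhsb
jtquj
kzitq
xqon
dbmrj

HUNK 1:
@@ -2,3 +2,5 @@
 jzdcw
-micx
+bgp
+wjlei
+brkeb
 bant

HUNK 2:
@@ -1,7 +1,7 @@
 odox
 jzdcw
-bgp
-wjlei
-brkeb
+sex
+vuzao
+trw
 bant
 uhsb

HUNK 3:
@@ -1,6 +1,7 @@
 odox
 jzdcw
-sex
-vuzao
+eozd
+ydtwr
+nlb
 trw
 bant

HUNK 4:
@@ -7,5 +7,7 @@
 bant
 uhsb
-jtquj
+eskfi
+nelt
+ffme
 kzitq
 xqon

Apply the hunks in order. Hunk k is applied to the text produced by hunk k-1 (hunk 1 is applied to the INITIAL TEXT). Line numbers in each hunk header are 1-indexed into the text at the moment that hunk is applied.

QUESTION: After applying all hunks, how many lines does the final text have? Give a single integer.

Answer: 14

Derivation:
Hunk 1: at line 2 remove [micx] add [bgp,wjlei,brkeb] -> 11 lines: odox jzdcw bgp wjlei brkeb bant uhsb jtquj kzitq xqon dbmrj
Hunk 2: at line 1 remove [bgp,wjlei,brkeb] add [sex,vuzao,trw] -> 11 lines: odox jzdcw sex vuzao trw bant uhsb jtquj kzitq xqon dbmrj
Hunk 3: at line 1 remove [sex,vuzao] add [eozd,ydtwr,nlb] -> 12 lines: odox jzdcw eozd ydtwr nlb trw bant uhsb jtquj kzitq xqon dbmrj
Hunk 4: at line 7 remove [jtquj] add [eskfi,nelt,ffme] -> 14 lines: odox jzdcw eozd ydtwr nlb trw bant uhsb eskfi nelt ffme kzitq xqon dbmrj
Final line count: 14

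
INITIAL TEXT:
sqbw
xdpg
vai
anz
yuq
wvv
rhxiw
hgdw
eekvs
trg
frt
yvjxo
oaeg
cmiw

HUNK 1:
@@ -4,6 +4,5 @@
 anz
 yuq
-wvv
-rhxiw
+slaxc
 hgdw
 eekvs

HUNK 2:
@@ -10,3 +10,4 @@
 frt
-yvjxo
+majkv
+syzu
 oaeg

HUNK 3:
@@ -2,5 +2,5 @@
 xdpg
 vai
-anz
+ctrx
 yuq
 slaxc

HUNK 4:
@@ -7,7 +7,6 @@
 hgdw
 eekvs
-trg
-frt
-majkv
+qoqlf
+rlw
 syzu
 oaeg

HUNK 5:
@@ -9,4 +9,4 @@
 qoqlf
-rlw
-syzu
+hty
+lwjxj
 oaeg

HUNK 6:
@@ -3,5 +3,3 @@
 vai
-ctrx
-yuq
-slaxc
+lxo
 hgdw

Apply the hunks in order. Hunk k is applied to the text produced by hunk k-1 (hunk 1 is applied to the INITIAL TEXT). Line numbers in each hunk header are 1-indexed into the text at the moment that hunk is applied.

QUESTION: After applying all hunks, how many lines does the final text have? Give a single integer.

Answer: 11

Derivation:
Hunk 1: at line 4 remove [wvv,rhxiw] add [slaxc] -> 13 lines: sqbw xdpg vai anz yuq slaxc hgdw eekvs trg frt yvjxo oaeg cmiw
Hunk 2: at line 10 remove [yvjxo] add [majkv,syzu] -> 14 lines: sqbw xdpg vai anz yuq slaxc hgdw eekvs trg frt majkv syzu oaeg cmiw
Hunk 3: at line 2 remove [anz] add [ctrx] -> 14 lines: sqbw xdpg vai ctrx yuq slaxc hgdw eekvs trg frt majkv syzu oaeg cmiw
Hunk 4: at line 7 remove [trg,frt,majkv] add [qoqlf,rlw] -> 13 lines: sqbw xdpg vai ctrx yuq slaxc hgdw eekvs qoqlf rlw syzu oaeg cmiw
Hunk 5: at line 9 remove [rlw,syzu] add [hty,lwjxj] -> 13 lines: sqbw xdpg vai ctrx yuq slaxc hgdw eekvs qoqlf hty lwjxj oaeg cmiw
Hunk 6: at line 3 remove [ctrx,yuq,slaxc] add [lxo] -> 11 lines: sqbw xdpg vai lxo hgdw eekvs qoqlf hty lwjxj oaeg cmiw
Final line count: 11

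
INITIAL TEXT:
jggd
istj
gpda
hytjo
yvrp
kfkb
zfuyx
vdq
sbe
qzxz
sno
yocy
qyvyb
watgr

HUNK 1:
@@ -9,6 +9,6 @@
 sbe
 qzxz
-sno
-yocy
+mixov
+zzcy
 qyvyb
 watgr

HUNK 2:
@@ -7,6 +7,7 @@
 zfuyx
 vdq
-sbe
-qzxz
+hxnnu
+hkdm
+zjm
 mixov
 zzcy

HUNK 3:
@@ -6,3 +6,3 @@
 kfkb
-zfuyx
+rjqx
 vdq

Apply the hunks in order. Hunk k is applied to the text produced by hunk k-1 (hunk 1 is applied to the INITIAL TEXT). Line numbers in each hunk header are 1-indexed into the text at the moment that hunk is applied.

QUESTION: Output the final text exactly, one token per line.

Answer: jggd
istj
gpda
hytjo
yvrp
kfkb
rjqx
vdq
hxnnu
hkdm
zjm
mixov
zzcy
qyvyb
watgr

Derivation:
Hunk 1: at line 9 remove [sno,yocy] add [mixov,zzcy] -> 14 lines: jggd istj gpda hytjo yvrp kfkb zfuyx vdq sbe qzxz mixov zzcy qyvyb watgr
Hunk 2: at line 7 remove [sbe,qzxz] add [hxnnu,hkdm,zjm] -> 15 lines: jggd istj gpda hytjo yvrp kfkb zfuyx vdq hxnnu hkdm zjm mixov zzcy qyvyb watgr
Hunk 3: at line 6 remove [zfuyx] add [rjqx] -> 15 lines: jggd istj gpda hytjo yvrp kfkb rjqx vdq hxnnu hkdm zjm mixov zzcy qyvyb watgr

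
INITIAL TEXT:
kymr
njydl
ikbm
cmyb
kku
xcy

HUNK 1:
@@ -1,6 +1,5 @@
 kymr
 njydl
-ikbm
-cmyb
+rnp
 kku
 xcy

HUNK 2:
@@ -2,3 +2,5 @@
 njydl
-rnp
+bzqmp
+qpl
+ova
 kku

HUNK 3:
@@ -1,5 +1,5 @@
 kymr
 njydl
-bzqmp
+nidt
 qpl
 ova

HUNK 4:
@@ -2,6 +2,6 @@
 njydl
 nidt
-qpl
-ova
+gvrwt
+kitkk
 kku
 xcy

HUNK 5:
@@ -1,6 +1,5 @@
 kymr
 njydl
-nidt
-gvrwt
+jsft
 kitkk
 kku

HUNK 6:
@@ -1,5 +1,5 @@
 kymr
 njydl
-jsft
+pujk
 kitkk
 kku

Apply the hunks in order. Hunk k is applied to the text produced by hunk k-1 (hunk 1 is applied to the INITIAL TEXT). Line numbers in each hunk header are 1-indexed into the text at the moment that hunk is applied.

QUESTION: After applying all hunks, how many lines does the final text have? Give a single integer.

Hunk 1: at line 1 remove [ikbm,cmyb] add [rnp] -> 5 lines: kymr njydl rnp kku xcy
Hunk 2: at line 2 remove [rnp] add [bzqmp,qpl,ova] -> 7 lines: kymr njydl bzqmp qpl ova kku xcy
Hunk 3: at line 1 remove [bzqmp] add [nidt] -> 7 lines: kymr njydl nidt qpl ova kku xcy
Hunk 4: at line 2 remove [qpl,ova] add [gvrwt,kitkk] -> 7 lines: kymr njydl nidt gvrwt kitkk kku xcy
Hunk 5: at line 1 remove [nidt,gvrwt] add [jsft] -> 6 lines: kymr njydl jsft kitkk kku xcy
Hunk 6: at line 1 remove [jsft] add [pujk] -> 6 lines: kymr njydl pujk kitkk kku xcy
Final line count: 6

Answer: 6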